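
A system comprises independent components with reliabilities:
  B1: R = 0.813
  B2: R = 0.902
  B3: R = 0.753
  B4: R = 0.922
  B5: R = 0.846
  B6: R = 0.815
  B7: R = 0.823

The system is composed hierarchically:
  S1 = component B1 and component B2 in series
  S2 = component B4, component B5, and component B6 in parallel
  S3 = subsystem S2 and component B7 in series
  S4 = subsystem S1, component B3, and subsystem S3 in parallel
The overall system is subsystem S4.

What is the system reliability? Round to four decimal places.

0.9882

Series (B1 and B2): 0.813000 × 0.902000 = 0.733326
Parallel (B4, B5, and B6): 1 − (1 − 0.922000)(1 − 0.846000)(1 − 0.815000) = 0.997778
Series ([0.997778] and B7): 0.997778 × 0.823000 = 0.821171
Parallel ([0.733326], B3, and [0.821171]): 1 − (1 − 0.733326)(1 − 0.753000)(1 − 0.821171) = 0.9882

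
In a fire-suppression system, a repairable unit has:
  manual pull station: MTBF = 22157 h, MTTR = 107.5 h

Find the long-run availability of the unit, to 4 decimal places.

0.9952

A(manual pull station) = MTBF/(MTBF+MTTR) = 22157/(22157+107.5) = 0.9952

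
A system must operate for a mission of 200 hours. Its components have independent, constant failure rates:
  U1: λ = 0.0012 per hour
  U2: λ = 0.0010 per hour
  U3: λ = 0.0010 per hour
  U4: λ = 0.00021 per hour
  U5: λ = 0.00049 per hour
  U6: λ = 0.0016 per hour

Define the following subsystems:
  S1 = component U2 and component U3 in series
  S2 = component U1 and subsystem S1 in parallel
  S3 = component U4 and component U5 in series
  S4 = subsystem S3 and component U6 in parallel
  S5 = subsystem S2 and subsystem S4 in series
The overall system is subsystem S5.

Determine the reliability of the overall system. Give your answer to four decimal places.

0.8964

R(U1) = exp(−0.0012 × 200) = 0.786628
R(U2) = exp(−0.0010 × 200) = 0.818731
R(U3) = exp(−0.0010 × 200) = 0.818731
R(U4) = exp(−0.00021 × 200) = 0.958870
R(U5) = exp(−0.00049 × 200) = 0.906649
R(U6) = exp(−0.0016 × 200) = 0.726149
Series (U2 and U3): 0.818731 × 0.818731 = 0.670320
Parallel (U1 and [0.670320]): 1 − (1 − 0.786628)(1 − 0.670320) = 0.929656
Series (U4 and U5): 0.958870 × 0.906649 = 0.869359
Parallel ([0.869359] and U6): 1 − (1 − 0.869359)(1 − 0.726149) = 0.964224
Series ([0.929656] and [0.964224]): 0.929656 × 0.964224 = 0.8964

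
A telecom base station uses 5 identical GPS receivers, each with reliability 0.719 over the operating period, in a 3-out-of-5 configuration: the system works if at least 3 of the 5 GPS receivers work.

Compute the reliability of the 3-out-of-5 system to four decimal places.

0.8611

R = Σ_{i=3}^{5} C(5,i) p^i (1−p)^{5−i} with p = 0.719
C(5,3)·0.719^3·0.281^2 = 0.293494
C(5,4)·0.719^4·0.281^1 = 0.375484
C(5,5)·0.719^5·0.281^0 = 0.192152
Sum = 0.8611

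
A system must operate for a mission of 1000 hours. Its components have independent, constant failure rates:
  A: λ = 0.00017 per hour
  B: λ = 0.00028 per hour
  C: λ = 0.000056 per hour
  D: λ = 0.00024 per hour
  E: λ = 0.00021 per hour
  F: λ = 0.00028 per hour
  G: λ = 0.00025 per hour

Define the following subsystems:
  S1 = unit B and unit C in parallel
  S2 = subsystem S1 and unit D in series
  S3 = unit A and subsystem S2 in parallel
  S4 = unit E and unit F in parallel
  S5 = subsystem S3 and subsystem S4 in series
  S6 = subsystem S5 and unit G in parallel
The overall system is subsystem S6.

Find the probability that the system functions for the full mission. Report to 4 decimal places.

R(A) = exp(−0.00017 × 1000) = 0.843665
R(B) = exp(−0.00028 × 1000) = 0.755784
R(C) = exp(−0.000056 × 1000) = 0.945539
R(D) = exp(−0.00024 × 1000) = 0.786628
R(E) = exp(−0.00021 × 1000) = 0.810584
R(F) = exp(−0.00028 × 1000) = 0.755784
R(G) = exp(−0.00025 × 1000) = 0.778801
Parallel (B and C): 1 − (1 − 0.755784)(1 − 0.945539) = 0.986700
Series ([0.986700] and D): 0.986700 × 0.786628 = 0.776166
Parallel (A and [0.776166]): 1 − (1 − 0.843665)(1 − 0.776166) = 0.965007
Parallel (E and F): 1 − (1 − 0.810584)(1 − 0.755784) = 0.953742
Series ([0.965007] and [0.953742]): 0.965007 × 0.953742 = 0.920368
Parallel ([0.920368] and G): 1 − (1 − 0.920368)(1 − 0.778801) = 0.9824

0.9824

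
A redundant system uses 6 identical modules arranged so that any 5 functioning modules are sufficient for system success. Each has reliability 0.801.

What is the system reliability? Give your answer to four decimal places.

0.6578

R = Σ_{i=5}^{6} C(6,i) p^i (1−p)^{6−i} with p = 0.801
C(6,5)·0.801^5·0.199^1 = 0.393701
C(6,6)·0.801^6·0.199^0 = 0.264116
Sum = 0.6578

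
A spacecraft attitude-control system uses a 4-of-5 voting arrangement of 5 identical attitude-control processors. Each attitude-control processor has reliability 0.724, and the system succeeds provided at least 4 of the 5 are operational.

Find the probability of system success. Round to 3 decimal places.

R = Σ_{i=4}^{5} C(5,i) p^i (1−p)^{5−i} with p = 0.724
C(5,4)·0.724^4·0.276^1 = 0.37917
C(5,5)·0.724^5·0.276^0 = 0.19893
Sum = 0.578

0.578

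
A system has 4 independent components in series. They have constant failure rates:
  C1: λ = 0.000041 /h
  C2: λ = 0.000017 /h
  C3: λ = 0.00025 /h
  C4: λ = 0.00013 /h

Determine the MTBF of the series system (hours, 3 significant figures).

2280

Series of exponential components: λ_sys = Σ λ_i
λ_sys = 0.000041 + 0.000017 + 0.00025 + 0.00013 = 4.3800e-04 /h
MTBF = 1 / λ_sys = 2280 h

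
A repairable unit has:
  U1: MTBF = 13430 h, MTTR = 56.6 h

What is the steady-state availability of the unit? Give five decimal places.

A(U1) = MTBF/(MTBF+MTTR) = 13430/(13430+56.6) = 0.99580

0.99580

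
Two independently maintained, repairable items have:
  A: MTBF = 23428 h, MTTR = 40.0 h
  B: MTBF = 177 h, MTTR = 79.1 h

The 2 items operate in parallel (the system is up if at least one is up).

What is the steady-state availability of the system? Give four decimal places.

A(A) = MTBF/(MTBF+MTTR) = 23428/(23428+40.0) = 0.998296
A(B) = MTBF/(MTBF+MTTR) = 177/(177+79.1) = 0.691136
Parallel availability: 1 − (1 − 0.998296)(1 − 0.691136) = 0.9995

0.9995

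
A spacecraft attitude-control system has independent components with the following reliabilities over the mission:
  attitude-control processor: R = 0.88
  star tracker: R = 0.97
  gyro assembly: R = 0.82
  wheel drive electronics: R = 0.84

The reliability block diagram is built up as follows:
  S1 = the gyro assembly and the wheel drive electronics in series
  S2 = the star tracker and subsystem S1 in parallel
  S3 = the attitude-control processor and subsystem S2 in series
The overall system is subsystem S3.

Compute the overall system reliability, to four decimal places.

Series (gyro assembly and wheel drive electronics): 0.820000 × 0.840000 = 0.688800
Parallel (star tracker and [0.688800]): 1 − (1 − 0.970000)(1 − 0.688800) = 0.990664
Series (attitude-control processor and [0.990664]): 0.880000 × 0.990664 = 0.8718

0.8718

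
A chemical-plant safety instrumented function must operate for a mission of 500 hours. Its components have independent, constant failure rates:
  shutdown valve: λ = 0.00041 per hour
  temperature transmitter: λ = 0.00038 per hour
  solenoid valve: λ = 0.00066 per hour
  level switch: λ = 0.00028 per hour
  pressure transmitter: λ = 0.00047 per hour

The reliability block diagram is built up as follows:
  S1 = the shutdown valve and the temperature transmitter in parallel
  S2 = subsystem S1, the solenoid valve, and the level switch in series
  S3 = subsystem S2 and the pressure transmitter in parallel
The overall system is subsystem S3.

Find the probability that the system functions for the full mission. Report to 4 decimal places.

R(shutdown valve) = exp(−0.00041 × 500) = 0.814647
R(temperature transmitter) = exp(−0.00038 × 500) = 0.826959
R(solenoid valve) = exp(−0.00066 × 500) = 0.718924
R(level switch) = exp(−0.00028 × 500) = 0.869358
R(pressure transmitter) = exp(−0.00047 × 500) = 0.790571
Parallel (shutdown valve and temperature transmitter): 1 − (1 − 0.814647)(1 − 0.826959) = 0.967926
Series ([0.967926], solenoid valve, and level switch): 0.967926 × 0.718924 × 0.869358 = 0.604956
Parallel ([0.604956] and pressure transmitter): 1 − (1 − 0.604956)(1 − 0.790571) = 0.9173

0.9173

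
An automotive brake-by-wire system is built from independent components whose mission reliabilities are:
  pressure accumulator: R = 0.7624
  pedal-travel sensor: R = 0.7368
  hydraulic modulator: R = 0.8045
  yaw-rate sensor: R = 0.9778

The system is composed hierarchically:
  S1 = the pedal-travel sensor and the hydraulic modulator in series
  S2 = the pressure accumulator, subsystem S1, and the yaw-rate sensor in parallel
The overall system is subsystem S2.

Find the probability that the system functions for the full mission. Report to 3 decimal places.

0.998

Series (pedal-travel sensor and hydraulic modulator): 0.73680 × 0.80450 = 0.59276
Parallel (pressure accumulator, [0.59276], and yaw-rate sensor): 1 − (1 − 0.76240)(1 − 0.59276)(1 − 0.97780) = 0.998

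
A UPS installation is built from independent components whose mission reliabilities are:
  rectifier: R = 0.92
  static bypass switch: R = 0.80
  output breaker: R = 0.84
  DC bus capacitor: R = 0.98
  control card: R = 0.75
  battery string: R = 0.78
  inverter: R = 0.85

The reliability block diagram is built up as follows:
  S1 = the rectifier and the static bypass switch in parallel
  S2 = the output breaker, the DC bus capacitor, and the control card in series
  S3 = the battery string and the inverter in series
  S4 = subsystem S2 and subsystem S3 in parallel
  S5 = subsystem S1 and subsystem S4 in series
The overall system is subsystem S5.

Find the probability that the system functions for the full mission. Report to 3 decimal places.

Parallel (rectifier and static bypass switch): 1 − (1 − 0.92000)(1 − 0.80000) = 0.98400
Series (output breaker, DC bus capacitor, and control card): 0.84000 × 0.98000 × 0.75000 = 0.61740
Series (battery string and inverter): 0.78000 × 0.85000 = 0.66300
Parallel ([0.61740] and [0.66300]): 1 − (1 − 0.61740)(1 − 0.66300) = 0.87106
Series ([0.98400] and [0.87106]): 0.98400 × 0.87106 = 0.857

0.857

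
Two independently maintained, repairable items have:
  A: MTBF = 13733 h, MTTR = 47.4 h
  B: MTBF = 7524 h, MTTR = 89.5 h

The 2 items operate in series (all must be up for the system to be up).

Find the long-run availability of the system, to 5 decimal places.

A(A) = MTBF/(MTBF+MTTR) = 13733/(13733+47.4) = 0.996560
A(B) = MTBF/(MTBF+MTTR) = 7524/(7524+89.5) = 0.988245
Series availability: 0.996560 × 0.988245 = 0.98485

0.98485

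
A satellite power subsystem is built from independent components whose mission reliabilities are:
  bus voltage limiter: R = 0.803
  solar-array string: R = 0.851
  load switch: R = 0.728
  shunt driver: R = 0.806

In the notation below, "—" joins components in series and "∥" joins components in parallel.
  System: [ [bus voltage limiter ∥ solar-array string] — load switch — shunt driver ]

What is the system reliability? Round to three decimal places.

Parallel (bus voltage limiter and solar-array string): 1 − (1 − 0.80300)(1 − 0.85100) = 0.97065
Series ([0.97065], load switch, and shunt driver): 0.97065 × 0.72800 × 0.80600 = 0.570

0.570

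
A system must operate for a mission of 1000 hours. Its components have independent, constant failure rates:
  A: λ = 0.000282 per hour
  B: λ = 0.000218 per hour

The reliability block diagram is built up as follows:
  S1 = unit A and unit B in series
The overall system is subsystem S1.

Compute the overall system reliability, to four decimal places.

0.6065

R(A) = exp(−0.000282 × 1000) = 0.754274
R(B) = exp(−0.000218 × 1000) = 0.804125
Series (A and B): 0.754274 × 0.804125 = 0.6065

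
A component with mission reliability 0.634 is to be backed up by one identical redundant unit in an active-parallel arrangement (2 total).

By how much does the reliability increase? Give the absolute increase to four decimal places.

0.2320

R_before = 0.634
R_after = 1 − (1 − 0.634)^2 = 0.8660
ΔR = 0.8660 − 0.634 = 0.2320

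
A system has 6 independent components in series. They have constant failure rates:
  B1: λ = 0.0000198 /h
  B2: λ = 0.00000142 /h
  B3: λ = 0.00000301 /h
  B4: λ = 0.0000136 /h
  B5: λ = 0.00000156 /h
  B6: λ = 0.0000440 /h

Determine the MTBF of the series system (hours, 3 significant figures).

Series of exponential components: λ_sys = Σ λ_i
λ_sys = 0.0000198 + 0.00000142 + 0.00000301 + 0.0000136 + 0.00000156 + 0.0000440 = 8.3390e-05 /h
MTBF = 1 / λ_sys = 12000 h

12000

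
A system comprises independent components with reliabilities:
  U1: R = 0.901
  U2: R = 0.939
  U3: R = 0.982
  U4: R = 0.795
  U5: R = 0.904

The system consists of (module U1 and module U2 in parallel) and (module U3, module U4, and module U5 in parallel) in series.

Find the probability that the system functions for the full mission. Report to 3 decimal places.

Parallel (U1 and U2): 1 − (1 − 0.90100)(1 − 0.93900) = 0.99396
Parallel (U3, U4, and U5): 1 − (1 − 0.98200)(1 − 0.79500)(1 − 0.90400) = 0.99965
Series ([0.99396] and [0.99965]): 0.99396 × 0.99965 = 0.994

0.994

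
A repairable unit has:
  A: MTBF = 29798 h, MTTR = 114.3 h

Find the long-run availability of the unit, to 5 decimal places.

0.99618

A(A) = MTBF/(MTBF+MTTR) = 29798/(29798+114.3) = 0.99618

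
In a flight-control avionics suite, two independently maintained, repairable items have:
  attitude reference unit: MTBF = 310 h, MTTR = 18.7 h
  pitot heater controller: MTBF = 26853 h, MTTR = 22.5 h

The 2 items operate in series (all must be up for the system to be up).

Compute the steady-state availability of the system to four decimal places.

0.9423

A(attitude reference unit) = MTBF/(MTBF+MTTR) = 310/(310+18.7) = 0.943109
A(pitot heater controller) = MTBF/(MTBF+MTTR) = 26853/(26853+22.5) = 0.999163
Series availability: 0.943109 × 0.999163 = 0.9423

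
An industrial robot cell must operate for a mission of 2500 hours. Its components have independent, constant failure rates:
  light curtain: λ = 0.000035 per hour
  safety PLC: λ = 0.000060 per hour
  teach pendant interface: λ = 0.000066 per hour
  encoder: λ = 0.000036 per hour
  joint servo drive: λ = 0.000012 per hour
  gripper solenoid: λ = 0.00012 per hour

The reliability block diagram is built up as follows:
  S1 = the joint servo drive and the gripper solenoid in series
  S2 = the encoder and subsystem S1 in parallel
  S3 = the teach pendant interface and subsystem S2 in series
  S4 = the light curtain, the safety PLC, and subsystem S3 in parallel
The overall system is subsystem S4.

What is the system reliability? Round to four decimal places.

0.9980

R(light curtain) = exp(−0.000035 × 2500) = 0.916219
R(safety PLC) = exp(−0.000060 × 2500) = 0.860708
R(teach pendant interface) = exp(−0.000066 × 2500) = 0.847894
R(encoder) = exp(−0.000036 × 2500) = 0.913931
R(joint servo drive) = exp(−0.000012 × 2500) = 0.970446
R(gripper solenoid) = exp(−0.00012 × 2500) = 0.740818
Series (joint servo drive and gripper solenoid): 0.970446 × 0.740818 = 0.718924
Parallel (encoder and [0.718924]): 1 − (1 − 0.913931)(1 − 0.718924) = 0.975808
Series (teach pendant interface and [0.975808]): 0.847894 × 0.975808 = 0.827382
Parallel (light curtain, safety PLC, and [0.827382]): 1 − (1 − 0.916219)(1 − 0.860708)(1 − 0.827382) = 0.9980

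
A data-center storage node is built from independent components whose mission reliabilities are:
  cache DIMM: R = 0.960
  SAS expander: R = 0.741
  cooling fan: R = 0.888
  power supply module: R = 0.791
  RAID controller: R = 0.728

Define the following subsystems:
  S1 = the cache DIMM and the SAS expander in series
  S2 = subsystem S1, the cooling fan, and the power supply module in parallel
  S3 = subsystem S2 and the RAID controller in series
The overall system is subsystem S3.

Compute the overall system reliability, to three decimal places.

Series (cache DIMM and SAS expander): 0.96000 × 0.74100 = 0.71136
Parallel ([0.71136], cooling fan, and power supply module): 1 − (1 − 0.71136)(1 − 0.88800)(1 − 0.79100) = 0.99324
Series ([0.99324] and RAID controller): 0.99324 × 0.72800 = 0.723

0.723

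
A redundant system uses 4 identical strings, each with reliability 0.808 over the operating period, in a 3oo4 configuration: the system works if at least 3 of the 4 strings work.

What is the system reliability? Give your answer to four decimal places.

0.8314

R = Σ_{i=3}^{4} C(4,i) p^i (1−p)^{4−i} with p = 0.808
C(4,3)·0.808^3·0.192^1 = 0.405131
C(4,4)·0.808^4·0.192^0 = 0.426231
Sum = 0.8314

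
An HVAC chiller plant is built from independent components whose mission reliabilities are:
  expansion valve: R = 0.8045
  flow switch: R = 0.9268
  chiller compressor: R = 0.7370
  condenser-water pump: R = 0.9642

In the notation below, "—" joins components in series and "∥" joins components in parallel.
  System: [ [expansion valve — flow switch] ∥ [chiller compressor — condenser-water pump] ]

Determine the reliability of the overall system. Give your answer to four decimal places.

0.9264

Series (expansion valve and flow switch): 0.804500 × 0.926800 = 0.745611
Series (chiller compressor and condenser-water pump): 0.737000 × 0.964200 = 0.710615
Parallel ([0.745611] and [0.710615]): 1 − (1 − 0.745611)(1 − 0.710615) = 0.9264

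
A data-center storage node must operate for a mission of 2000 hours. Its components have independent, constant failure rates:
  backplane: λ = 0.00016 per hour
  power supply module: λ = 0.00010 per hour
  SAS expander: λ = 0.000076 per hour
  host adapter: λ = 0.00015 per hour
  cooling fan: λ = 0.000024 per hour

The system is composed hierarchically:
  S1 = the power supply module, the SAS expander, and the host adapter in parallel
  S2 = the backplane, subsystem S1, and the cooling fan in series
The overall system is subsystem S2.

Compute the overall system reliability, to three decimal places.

R(backplane) = exp(−0.00016 × 2000) = 0.72615
R(power supply module) = exp(−0.00010 × 2000) = 0.81873
R(SAS expander) = exp(−0.000076 × 2000) = 0.85899
R(host adapter) = exp(−0.00015 × 2000) = 0.74082
R(cooling fan) = exp(−0.000024 × 2000) = 0.95313
Parallel (power supply module, SAS expander, and host adapter): 1 − (1 − 0.81873)(1 − 0.85899)(1 − 0.74082) = 0.99338
Series (backplane, [0.99338], and cooling fan): 0.72615 × 0.99338 × 0.95313 = 0.688

0.688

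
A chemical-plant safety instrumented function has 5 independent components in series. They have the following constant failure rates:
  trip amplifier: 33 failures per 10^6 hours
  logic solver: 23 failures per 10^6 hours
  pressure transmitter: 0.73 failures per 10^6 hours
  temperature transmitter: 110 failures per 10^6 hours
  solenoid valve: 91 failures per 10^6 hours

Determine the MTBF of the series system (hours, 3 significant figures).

3880

Series of exponential components: λ_sys = Σ λ_i
λ_sys = 0.000033 + 0.000023 + 0.00000073 + 0.00011 + 0.000091 = 2.5773e-04 /h
MTBF = 1 / λ_sys = 3880 h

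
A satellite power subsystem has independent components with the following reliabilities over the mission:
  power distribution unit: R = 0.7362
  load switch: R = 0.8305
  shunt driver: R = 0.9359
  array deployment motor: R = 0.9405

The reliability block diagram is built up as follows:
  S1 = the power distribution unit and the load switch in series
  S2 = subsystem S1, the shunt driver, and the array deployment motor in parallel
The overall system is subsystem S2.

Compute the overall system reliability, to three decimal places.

0.999

Series (power distribution unit and load switch): 0.73620 × 0.83050 = 0.61141
Parallel ([0.61141], shunt driver, and array deployment motor): 1 − (1 − 0.61141)(1 − 0.93590)(1 − 0.94050) = 0.999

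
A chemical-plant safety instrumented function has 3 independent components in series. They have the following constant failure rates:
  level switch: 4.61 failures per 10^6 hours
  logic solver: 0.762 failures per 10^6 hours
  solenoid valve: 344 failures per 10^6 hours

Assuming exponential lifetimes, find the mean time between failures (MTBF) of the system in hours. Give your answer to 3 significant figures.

2860

Series of exponential components: λ_sys = Σ λ_i
λ_sys = 0.00000461 + 0.000000762 + 0.000344 = 3.4937e-04 /h
MTBF = 1 / λ_sys = 2860 h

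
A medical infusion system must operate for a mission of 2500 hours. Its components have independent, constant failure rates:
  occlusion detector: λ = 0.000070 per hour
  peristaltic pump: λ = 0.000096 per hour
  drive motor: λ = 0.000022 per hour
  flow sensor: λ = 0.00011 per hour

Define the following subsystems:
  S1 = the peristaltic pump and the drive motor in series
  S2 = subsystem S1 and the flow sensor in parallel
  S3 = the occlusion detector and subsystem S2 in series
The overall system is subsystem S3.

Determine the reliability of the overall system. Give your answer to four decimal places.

R(occlusion detector) = exp(−0.000070 × 2500) = 0.839457
R(peristaltic pump) = exp(−0.000096 × 2500) = 0.786628
R(drive motor) = exp(−0.000022 × 2500) = 0.946485
R(flow sensor) = exp(−0.00011 × 2500) = 0.759572
Series (peristaltic pump and drive motor): 0.786628 × 0.946485 = 0.744532
Parallel ([0.744532] and flow sensor): 1 − (1 − 0.744532)(1 − 0.759572) = 0.938578
Series (occlusion detector and [0.938578]): 0.839457 × 0.938578 = 0.7879

0.7879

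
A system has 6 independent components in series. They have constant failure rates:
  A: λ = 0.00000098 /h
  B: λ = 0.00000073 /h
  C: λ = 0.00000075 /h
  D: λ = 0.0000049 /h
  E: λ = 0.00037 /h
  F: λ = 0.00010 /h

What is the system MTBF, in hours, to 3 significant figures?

Series of exponential components: λ_sys = Σ λ_i
λ_sys = 0.00000098 + 0.00000073 + 0.00000075 + 0.0000049 + 0.00037 + 0.00010 = 4.7736e-04 /h
MTBF = 1 / λ_sys = 2090 h

2090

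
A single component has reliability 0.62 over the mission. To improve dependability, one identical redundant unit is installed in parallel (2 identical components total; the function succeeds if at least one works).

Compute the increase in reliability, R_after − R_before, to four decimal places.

0.2356

R_before = 0.62
R_after = 1 − (1 − 0.62)^2 = 0.8556
ΔR = 0.8556 − 0.62 = 0.2356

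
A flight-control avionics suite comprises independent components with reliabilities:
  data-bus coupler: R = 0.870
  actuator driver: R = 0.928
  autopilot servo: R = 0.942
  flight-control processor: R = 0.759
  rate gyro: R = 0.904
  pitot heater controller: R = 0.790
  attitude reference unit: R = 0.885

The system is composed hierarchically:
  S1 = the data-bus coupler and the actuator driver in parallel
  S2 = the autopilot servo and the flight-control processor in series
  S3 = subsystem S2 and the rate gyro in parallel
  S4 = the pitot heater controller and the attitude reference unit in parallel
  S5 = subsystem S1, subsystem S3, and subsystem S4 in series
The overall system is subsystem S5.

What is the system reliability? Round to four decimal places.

0.9403

Parallel (data-bus coupler and actuator driver): 1 − (1 − 0.870000)(1 − 0.928000) = 0.990640
Series (autopilot servo and flight-control processor): 0.942000 × 0.759000 = 0.714978
Parallel ([0.714978] and rate gyro): 1 − (1 − 0.714978)(1 − 0.904000) = 0.972638
Parallel (pitot heater controller and attitude reference unit): 1 − (1 − 0.790000)(1 − 0.885000) = 0.975850
Series ([0.990640], [0.972638], and [0.975850]): 0.990640 × 0.972638 × 0.975850 = 0.9403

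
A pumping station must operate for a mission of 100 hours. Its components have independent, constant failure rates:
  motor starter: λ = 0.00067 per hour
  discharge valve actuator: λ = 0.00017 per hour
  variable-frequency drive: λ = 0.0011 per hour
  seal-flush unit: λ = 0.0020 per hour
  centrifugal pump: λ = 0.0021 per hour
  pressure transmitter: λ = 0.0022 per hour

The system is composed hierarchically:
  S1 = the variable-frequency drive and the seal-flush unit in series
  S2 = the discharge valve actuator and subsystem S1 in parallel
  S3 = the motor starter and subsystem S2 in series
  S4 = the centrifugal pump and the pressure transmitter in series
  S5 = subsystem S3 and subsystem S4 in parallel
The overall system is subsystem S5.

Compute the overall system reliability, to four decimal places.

R(motor starter) = exp(−0.00067 × 100) = 0.935195
R(discharge valve actuator) = exp(−0.00017 × 100) = 0.983144
R(variable-frequency drive) = exp(−0.0011 × 100) = 0.895834
R(seal-flush unit) = exp(−0.0020 × 100) = 0.818731
R(centrifugal pump) = exp(−0.0021 × 100) = 0.810584
R(pressure transmitter) = exp(−0.0022 × 100) = 0.802519
Series (variable-frequency drive and seal-flush unit): 0.895834 × 0.818731 = 0.733447
Parallel (discharge valve actuator and [0.733447]): 1 − (1 − 0.983144)(1 − 0.733447) = 0.995507
Series (motor starter and [0.995507]): 0.935195 × 0.995507 = 0.930993
Series (centrifugal pump and pressure transmitter): 0.810584 × 0.802519 = 0.650509
Parallel ([0.930993] and [0.650509]): 1 − (1 − 0.930993)(1 − 0.650509) = 0.9759

0.9759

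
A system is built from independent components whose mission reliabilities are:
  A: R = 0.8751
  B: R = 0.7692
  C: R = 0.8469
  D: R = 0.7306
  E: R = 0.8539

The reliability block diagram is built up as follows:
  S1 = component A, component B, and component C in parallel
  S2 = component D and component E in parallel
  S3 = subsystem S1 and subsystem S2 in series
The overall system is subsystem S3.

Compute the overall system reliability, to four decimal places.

0.9564

Parallel (A, B, and C): 1 − (1 − 0.875100)(1 − 0.769200)(1 − 0.846900) = 0.995587
Parallel (D and E): 1 − (1 − 0.730600)(1 − 0.853900) = 0.960641
Series ([0.995587] and [0.960641]): 0.995587 × 0.960641 = 0.9564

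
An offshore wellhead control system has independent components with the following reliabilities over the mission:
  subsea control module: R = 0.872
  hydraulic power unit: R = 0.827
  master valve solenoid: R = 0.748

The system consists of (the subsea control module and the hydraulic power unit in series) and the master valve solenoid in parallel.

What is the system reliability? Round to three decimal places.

Series (subsea control module and hydraulic power unit): 0.87200 × 0.82700 = 0.72114
Parallel ([0.72114] and master valve solenoid): 1 − (1 − 0.72114)(1 − 0.74800) = 0.930

0.930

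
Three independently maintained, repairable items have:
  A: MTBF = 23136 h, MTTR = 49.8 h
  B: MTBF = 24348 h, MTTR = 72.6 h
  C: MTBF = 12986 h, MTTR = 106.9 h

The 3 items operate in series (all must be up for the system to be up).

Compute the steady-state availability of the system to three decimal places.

0.987

A(A) = MTBF/(MTBF+MTTR) = 23136/(23136+49.8) = 0.997852
A(B) = MTBF/(MTBF+MTTR) = 24348/(24348+72.6) = 0.997027
A(C) = MTBF/(MTBF+MTTR) = 12986/(12986+106.9) = 0.991835
Series availability: 0.997852 × 0.997027 × 0.991835 = 0.987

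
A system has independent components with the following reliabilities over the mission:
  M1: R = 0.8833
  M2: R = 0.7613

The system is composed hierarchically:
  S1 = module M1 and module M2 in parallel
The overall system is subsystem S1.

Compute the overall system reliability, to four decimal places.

Parallel (M1 and M2): 1 − (1 − 0.883300)(1 − 0.761300) = 0.9721

0.9721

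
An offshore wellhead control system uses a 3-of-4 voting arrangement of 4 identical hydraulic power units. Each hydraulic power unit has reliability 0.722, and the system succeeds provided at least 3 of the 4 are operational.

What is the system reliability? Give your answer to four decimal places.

R = Σ_{i=3}^{4} C(4,i) p^i (1−p)^{4−i} with p = 0.722
C(4,3)·0.722^3·0.278^1 = 0.418520
C(4,4)·0.722^4·0.278^0 = 0.271737
Sum = 0.6903

0.6903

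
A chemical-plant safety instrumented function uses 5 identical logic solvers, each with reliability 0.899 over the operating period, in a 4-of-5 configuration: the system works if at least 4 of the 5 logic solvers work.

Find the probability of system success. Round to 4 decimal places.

0.9171

R = Σ_{i=4}^{5} C(5,i) p^i (1−p)^{5−i} with p = 0.899
C(5,4)·0.899^4·0.101^1 = 0.329860
C(5,5)·0.899^5·0.101^0 = 0.587217
Sum = 0.9171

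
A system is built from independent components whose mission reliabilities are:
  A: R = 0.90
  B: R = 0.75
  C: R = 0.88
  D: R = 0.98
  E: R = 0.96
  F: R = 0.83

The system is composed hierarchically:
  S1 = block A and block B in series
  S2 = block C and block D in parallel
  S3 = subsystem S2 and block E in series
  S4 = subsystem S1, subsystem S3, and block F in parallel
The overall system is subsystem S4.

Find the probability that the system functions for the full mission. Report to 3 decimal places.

Series (A and B): 0.90000 × 0.75000 = 0.67500
Parallel (C and D): 1 − (1 − 0.88000)(1 − 0.98000) = 0.99760
Series ([0.99760] and E): 0.99760 × 0.96000 = 0.95770
Parallel ([0.67500], [0.95770], and F): 1 − (1 − 0.67500)(1 − 0.95770)(1 − 0.83000) = 0.998

0.998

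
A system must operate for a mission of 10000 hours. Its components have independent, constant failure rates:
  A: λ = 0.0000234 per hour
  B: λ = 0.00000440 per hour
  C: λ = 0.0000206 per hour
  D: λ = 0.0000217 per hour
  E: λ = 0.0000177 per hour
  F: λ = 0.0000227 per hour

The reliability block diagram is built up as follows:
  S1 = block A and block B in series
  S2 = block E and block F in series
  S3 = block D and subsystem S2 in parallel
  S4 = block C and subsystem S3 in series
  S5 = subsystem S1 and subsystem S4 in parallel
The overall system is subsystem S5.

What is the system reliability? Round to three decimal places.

R(A) = exp(−0.0000234 × 10000) = 0.79136
R(B) = exp(−0.00000440 × 10000) = 0.95695
R(C) = exp(−0.0000206 × 10000) = 0.81383
R(D) = exp(−0.0000217 × 10000) = 0.80493
R(E) = exp(−0.0000177 × 10000) = 0.83778
R(F) = exp(−0.0000227 × 10000) = 0.79692
Series (A and B): 0.79136 × 0.95695 = 0.75729
Series (E and F): 0.83778 × 0.79692 = 0.66764
Parallel (D and [0.66764]): 1 − (1 − 0.80493)(1 − 0.66764) = 0.93517
Series (C and [0.93517]): 0.81383 × 0.93517 = 0.76107
Parallel ([0.75729] and [0.76107]): 1 − (1 − 0.75729)(1 − 0.76107) = 0.942

0.942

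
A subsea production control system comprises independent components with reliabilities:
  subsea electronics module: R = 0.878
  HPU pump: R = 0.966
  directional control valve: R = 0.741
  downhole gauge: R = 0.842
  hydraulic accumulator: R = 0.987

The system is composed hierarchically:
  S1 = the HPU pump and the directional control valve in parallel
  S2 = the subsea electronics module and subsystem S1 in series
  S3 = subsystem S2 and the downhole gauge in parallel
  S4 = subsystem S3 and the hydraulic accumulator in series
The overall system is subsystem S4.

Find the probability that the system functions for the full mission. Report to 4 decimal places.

Parallel (HPU pump and directional control valve): 1 − (1 − 0.966000)(1 − 0.741000) = 0.991194
Series (subsea electronics module and [0.991194]): 0.878000 × 0.991194 = 0.870268
Parallel ([0.870268] and downhole gauge): 1 − (1 − 0.870268)(1 − 0.842000) = 0.979502
Series ([0.979502] and hydraulic accumulator): 0.979502 × 0.987000 = 0.9668

0.9668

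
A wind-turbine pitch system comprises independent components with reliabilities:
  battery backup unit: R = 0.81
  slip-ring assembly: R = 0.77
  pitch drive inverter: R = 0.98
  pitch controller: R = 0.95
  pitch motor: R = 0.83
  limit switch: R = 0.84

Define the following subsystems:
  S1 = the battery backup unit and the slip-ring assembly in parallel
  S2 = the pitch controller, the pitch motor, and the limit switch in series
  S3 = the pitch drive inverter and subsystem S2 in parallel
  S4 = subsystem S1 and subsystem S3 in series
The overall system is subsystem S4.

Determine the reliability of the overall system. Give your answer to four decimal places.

Parallel (battery backup unit and slip-ring assembly): 1 − (1 − 0.810000)(1 − 0.770000) = 0.956300
Series (pitch controller, pitch motor, and limit switch): 0.950000 × 0.830000 × 0.840000 = 0.662340
Parallel (pitch drive inverter and [0.662340]): 1 − (1 − 0.980000)(1 − 0.662340) = 0.993247
Series ([0.956300] and [0.993247]): 0.956300 × 0.993247 = 0.9498

0.9498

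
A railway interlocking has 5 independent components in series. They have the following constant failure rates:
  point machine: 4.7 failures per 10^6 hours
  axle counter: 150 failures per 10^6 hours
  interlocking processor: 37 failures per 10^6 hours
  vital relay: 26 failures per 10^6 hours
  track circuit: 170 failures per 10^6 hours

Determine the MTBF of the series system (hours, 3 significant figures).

2580

Series of exponential components: λ_sys = Σ λ_i
λ_sys = 0.0000047 + 0.00015 + 0.000037 + 0.000026 + 0.00017 = 3.8770e-04 /h
MTBF = 1 / λ_sys = 2580 h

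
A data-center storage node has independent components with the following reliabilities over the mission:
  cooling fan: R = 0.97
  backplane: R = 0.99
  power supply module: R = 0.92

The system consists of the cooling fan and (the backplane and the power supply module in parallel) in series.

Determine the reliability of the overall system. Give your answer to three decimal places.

Parallel (backplane and power supply module): 1 − (1 − 0.99000)(1 − 0.92000) = 0.99920
Series (cooling fan and [0.99920]): 0.97000 × 0.99920 = 0.969

0.969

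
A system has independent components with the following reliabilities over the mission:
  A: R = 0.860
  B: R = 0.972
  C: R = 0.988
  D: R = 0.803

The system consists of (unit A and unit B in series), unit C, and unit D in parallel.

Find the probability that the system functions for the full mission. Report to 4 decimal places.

Series (A and B): 0.860000 × 0.972000 = 0.835920
Parallel ([0.835920], C, and D): 1 − (1 − 0.835920)(1 − 0.988000)(1 − 0.803000) = 0.9996

0.9996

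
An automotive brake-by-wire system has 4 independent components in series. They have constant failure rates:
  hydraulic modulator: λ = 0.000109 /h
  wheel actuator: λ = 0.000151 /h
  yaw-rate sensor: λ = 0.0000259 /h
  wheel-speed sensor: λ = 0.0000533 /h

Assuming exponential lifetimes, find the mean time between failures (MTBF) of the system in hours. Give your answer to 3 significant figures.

2950

Series of exponential components: λ_sys = Σ λ_i
λ_sys = 0.000109 + 0.000151 + 0.0000259 + 0.0000533 = 3.3920e-04 /h
MTBF = 1 / λ_sys = 2950 h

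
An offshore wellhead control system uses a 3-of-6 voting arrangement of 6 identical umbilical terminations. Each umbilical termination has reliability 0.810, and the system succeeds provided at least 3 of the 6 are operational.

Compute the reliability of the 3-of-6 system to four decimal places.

0.9859

R = Σ_{i=3}^{6} C(6,i) p^i (1−p)^{6−i} with p = 0.810
C(6,3)·0.810^3·0.190^3 = 0.072903
C(6,4)·0.810^4·0.190^2 = 0.233098
C(6,5)·0.810^5·0.190^1 = 0.397493
C(6,6)·0.810^6·0.190^0 = 0.282430
Sum = 0.9859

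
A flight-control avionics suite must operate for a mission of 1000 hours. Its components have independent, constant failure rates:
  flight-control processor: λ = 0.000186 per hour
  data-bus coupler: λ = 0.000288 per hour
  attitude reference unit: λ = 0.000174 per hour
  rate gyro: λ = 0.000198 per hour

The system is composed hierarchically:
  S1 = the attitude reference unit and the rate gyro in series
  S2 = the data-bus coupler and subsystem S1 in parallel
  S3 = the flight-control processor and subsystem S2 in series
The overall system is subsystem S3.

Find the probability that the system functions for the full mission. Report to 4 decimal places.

R(flight-control processor) = exp(−0.000186 × 1000) = 0.830274
R(data-bus coupler) = exp(−0.000288 × 1000) = 0.749762
R(attitude reference unit) = exp(−0.000174 × 1000) = 0.840297
R(rate gyro) = exp(−0.000198 × 1000) = 0.820370
Series (attitude reference unit and rate gyro): 0.840297 × 0.820370 = 0.689354
Parallel (data-bus coupler and [0.689354]): 1 − (1 − 0.749762)(1 − 0.689354) = 0.922265
Series (flight-control processor and [0.922265]): 0.830274 × 0.922265 = 0.7657

0.7657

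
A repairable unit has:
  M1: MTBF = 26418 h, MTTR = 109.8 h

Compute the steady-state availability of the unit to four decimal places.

A(M1) = MTBF/(MTBF+MTTR) = 26418/(26418+109.8) = 0.9959

0.9959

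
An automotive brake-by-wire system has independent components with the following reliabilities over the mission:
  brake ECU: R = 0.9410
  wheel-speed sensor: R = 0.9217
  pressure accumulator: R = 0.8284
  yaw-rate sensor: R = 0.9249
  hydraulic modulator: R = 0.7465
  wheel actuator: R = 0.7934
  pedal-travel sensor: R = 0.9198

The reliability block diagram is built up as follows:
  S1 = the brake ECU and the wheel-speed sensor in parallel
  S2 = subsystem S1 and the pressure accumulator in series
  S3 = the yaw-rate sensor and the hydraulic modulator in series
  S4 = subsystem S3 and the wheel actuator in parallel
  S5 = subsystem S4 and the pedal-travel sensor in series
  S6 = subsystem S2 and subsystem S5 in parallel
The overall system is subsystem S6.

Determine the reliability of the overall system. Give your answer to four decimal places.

0.9756

Parallel (brake ECU and wheel-speed sensor): 1 − (1 − 0.941000)(1 − 0.921700) = 0.995380
Series ([0.995380] and pressure accumulator): 0.995380 × 0.828400 = 0.824573
Series (yaw-rate sensor and hydraulic modulator): 0.924900 × 0.746500 = 0.690438
Parallel ([0.690438] and wheel actuator): 1 − (1 − 0.690438)(1 − 0.793400) = 0.936044
Series ([0.936044] and pedal-travel sensor): 0.936044 × 0.919800 = 0.860973
Parallel ([0.824573] and [0.860973]): 1 − (1 − 0.824573)(1 − 0.860973) = 0.9756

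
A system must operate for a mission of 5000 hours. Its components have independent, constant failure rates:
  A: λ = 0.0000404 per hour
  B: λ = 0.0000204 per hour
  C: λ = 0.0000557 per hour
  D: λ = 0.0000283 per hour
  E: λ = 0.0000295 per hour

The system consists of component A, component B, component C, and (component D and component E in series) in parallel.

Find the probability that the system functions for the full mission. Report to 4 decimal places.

0.9989

R(A) = exp(−0.0000404 × 5000) = 0.817095
R(B) = exp(−0.0000204 × 5000) = 0.903030
R(C) = exp(−0.0000557 × 5000) = 0.756918
R(D) = exp(−0.0000283 × 5000) = 0.868055
R(E) = exp(−0.0000295 × 5000) = 0.862862
Series (D and E): 0.868055 × 0.862862 = 0.749012
Parallel (A, B, C, and [0.749012]): 1 − (1 − 0.817095)(1 − 0.903030)(1 − 0.756918)(1 − 0.749012) = 0.9989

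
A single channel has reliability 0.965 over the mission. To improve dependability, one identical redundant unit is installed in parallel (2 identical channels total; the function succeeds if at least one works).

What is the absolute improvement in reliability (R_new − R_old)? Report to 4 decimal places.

R_before = 0.965
R_after = 1 − (1 − 0.965)^2 = 0.9988
ΔR = 0.9988 − 0.965 = 0.0338

0.0338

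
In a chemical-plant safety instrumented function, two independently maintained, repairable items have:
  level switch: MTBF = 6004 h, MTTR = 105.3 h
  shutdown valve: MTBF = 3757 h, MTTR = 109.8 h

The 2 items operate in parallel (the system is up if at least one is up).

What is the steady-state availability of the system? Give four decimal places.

0.9995

A(level switch) = MTBF/(MTBF+MTTR) = 6004/(6004+105.3) = 0.982764
A(shutdown valve) = MTBF/(MTBF+MTTR) = 3757/(3757+109.8) = 0.971604
Parallel availability: 1 − (1 − 0.982764)(1 − 0.971604) = 0.9995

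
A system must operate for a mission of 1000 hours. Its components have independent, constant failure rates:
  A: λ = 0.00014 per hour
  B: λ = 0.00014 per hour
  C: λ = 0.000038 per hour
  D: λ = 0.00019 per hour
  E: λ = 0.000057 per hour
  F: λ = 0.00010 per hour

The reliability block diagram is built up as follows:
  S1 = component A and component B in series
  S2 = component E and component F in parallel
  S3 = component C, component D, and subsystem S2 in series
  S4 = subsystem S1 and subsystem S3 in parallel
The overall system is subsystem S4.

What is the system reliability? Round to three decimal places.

R(A) = exp(−0.00014 × 1000) = 0.86936
R(B) = exp(−0.00014 × 1000) = 0.86936
R(C) = exp(−0.000038 × 1000) = 0.96271
R(D) = exp(−0.00019 × 1000) = 0.82696
R(E) = exp(−0.000057 × 1000) = 0.94459
R(F) = exp(−0.00010 × 1000) = 0.90484
Series (A and B): 0.86936 × 0.86936 = 0.75579
Parallel (E and F): 1 − (1 − 0.94459)(1 − 0.90484) = 0.99473
Series (C, D, and [0.99473]): 0.96271 × 0.82696 × 0.99473 = 0.79193
Parallel ([0.75579] and [0.79193]): 1 − (1 − 0.75579)(1 − 0.79193) = 0.949

0.949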